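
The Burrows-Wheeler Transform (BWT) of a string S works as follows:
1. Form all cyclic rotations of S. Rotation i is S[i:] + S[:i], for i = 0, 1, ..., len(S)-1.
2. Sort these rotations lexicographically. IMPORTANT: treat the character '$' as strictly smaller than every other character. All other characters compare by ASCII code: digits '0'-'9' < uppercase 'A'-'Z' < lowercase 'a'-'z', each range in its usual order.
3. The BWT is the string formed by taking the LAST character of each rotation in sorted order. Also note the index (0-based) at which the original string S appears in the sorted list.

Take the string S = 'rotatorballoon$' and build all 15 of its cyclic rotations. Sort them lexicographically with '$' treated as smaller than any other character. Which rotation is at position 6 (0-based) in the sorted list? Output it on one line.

Answer: n$rotatorballoo

Derivation:
All 15 rotations (rotation i = S[i:]+S[:i]):
  rot[0] = rotatorballoon$
  rot[1] = otatorballoon$r
  rot[2] = tatorballoon$ro
  rot[3] = atorballoon$rot
  rot[4] = torballoon$rota
  rot[5] = orballoon$rotat
  rot[6] = rballoon$rotato
  rot[7] = balloon$rotator
  rot[8] = alloon$rotatorb
  rot[9] = lloon$rotatorba
  rot[10] = loon$rotatorbal
  rot[11] = oon$rotatorball
  rot[12] = on$rotatorballo
  rot[13] = n$rotatorballoo
  rot[14] = $rotatorballoon
Sorted (with $ < everything):
  sorted[0] = $rotatorballoon
  sorted[1] = alloon$rotatorb
  sorted[2] = atorballoon$rot
  sorted[3] = balloon$rotator
  sorted[4] = lloon$rotatorba
  sorted[5] = loon$rotatorbal
  sorted[6] = n$rotatorballoo
  sorted[7] = on$rotatorballo
  sorted[8] = oon$rotatorball
  sorted[9] = orballoon$rotat
  sorted[10] = otatorballoon$r
  sorted[11] = rballoon$rotato
  sorted[12] = rotatorballoon$
  sorted[13] = tatorballoon$ro
  sorted[14] = torballoon$rota
sorted[6] = n$rotatorballoo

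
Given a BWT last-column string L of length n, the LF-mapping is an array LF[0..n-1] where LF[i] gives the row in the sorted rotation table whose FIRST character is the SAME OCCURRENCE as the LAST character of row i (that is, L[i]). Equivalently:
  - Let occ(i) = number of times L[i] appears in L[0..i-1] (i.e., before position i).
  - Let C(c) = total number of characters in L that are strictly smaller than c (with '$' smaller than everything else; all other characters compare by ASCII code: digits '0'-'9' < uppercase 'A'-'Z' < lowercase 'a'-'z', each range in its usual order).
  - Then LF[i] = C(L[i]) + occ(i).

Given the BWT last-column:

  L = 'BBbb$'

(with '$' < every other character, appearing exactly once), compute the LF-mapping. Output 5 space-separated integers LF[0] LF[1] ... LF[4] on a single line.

Answer: 1 2 3 4 0

Derivation:
Char counts: '$':1, 'B':2, 'b':2
C (first-col start): C('$')=0, C('B')=1, C('b')=3
L[0]='B': occ=0, LF[0]=C('B')+0=1+0=1
L[1]='B': occ=1, LF[1]=C('B')+1=1+1=2
L[2]='b': occ=0, LF[2]=C('b')+0=3+0=3
L[3]='b': occ=1, LF[3]=C('b')+1=3+1=4
L[4]='$': occ=0, LF[4]=C('$')+0=0+0=0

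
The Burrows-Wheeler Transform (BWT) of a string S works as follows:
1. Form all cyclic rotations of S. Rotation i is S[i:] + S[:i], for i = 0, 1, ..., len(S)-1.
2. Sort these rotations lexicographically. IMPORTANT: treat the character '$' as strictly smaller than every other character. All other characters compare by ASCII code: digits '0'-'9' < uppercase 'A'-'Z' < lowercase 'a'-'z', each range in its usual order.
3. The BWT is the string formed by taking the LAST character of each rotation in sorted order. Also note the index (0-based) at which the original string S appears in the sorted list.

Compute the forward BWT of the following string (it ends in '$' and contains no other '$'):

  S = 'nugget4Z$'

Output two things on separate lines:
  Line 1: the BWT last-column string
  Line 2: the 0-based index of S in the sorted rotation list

All 9 rotations (rotation i = S[i:]+S[:i]):
  rot[0] = nugget4Z$
  rot[1] = ugget4Z$n
  rot[2] = gget4Z$nu
  rot[3] = get4Z$nug
  rot[4] = et4Z$nugg
  rot[5] = t4Z$nugge
  rot[6] = 4Z$nugget
  rot[7] = Z$nugget4
  rot[8] = $nugget4Z
Sorted (with $ < everything):
  sorted[0] = $nugget4Z  (last char: 'Z')
  sorted[1] = 4Z$nugget  (last char: 't')
  sorted[2] = Z$nugget4  (last char: '4')
  sorted[3] = et4Z$nugg  (last char: 'g')
  sorted[4] = get4Z$nug  (last char: 'g')
  sorted[5] = gget4Z$nu  (last char: 'u')
  sorted[6] = nugget4Z$  (last char: '$')
  sorted[7] = t4Z$nugge  (last char: 'e')
  sorted[8] = ugget4Z$n  (last char: 'n')
Last column: Zt4ggu$en
Original string S is at sorted index 6

Answer: Zt4ggu$en
6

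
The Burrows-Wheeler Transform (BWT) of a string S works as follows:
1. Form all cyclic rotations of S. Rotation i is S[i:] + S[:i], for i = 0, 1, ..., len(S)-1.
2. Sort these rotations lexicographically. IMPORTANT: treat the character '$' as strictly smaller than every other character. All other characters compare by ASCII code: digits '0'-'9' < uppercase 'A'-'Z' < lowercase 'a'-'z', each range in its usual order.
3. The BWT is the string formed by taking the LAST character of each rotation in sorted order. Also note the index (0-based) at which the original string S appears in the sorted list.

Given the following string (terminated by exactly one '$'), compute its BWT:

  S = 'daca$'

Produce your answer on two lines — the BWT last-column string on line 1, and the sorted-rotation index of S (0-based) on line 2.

All 5 rotations (rotation i = S[i:]+S[:i]):
  rot[0] = daca$
  rot[1] = aca$d
  rot[2] = ca$da
  rot[3] = a$dac
  rot[4] = $daca
Sorted (with $ < everything):
  sorted[0] = $daca  (last char: 'a')
  sorted[1] = a$dac  (last char: 'c')
  sorted[2] = aca$d  (last char: 'd')
  sorted[3] = ca$da  (last char: 'a')
  sorted[4] = daca$  (last char: '$')
Last column: acda$
Original string S is at sorted index 4

Answer: acda$
4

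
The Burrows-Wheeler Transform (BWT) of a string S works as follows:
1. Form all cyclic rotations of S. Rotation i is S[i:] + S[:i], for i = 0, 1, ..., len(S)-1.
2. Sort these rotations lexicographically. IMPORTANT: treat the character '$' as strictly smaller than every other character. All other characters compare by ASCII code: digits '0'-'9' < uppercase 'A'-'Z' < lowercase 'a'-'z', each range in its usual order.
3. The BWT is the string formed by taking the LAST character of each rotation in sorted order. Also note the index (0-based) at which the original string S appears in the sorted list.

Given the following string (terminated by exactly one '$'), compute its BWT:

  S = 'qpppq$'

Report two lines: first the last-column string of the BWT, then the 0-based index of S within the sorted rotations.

All 6 rotations (rotation i = S[i:]+S[:i]):
  rot[0] = qpppq$
  rot[1] = pppq$q
  rot[2] = ppq$qp
  rot[3] = pq$qpp
  rot[4] = q$qppp
  rot[5] = $qpppq
Sorted (with $ < everything):
  sorted[0] = $qpppq  (last char: 'q')
  sorted[1] = pppq$q  (last char: 'q')
  sorted[2] = ppq$qp  (last char: 'p')
  sorted[3] = pq$qpp  (last char: 'p')
  sorted[4] = q$qppp  (last char: 'p')
  sorted[5] = qpppq$  (last char: '$')
Last column: qqppp$
Original string S is at sorted index 5

Answer: qqppp$
5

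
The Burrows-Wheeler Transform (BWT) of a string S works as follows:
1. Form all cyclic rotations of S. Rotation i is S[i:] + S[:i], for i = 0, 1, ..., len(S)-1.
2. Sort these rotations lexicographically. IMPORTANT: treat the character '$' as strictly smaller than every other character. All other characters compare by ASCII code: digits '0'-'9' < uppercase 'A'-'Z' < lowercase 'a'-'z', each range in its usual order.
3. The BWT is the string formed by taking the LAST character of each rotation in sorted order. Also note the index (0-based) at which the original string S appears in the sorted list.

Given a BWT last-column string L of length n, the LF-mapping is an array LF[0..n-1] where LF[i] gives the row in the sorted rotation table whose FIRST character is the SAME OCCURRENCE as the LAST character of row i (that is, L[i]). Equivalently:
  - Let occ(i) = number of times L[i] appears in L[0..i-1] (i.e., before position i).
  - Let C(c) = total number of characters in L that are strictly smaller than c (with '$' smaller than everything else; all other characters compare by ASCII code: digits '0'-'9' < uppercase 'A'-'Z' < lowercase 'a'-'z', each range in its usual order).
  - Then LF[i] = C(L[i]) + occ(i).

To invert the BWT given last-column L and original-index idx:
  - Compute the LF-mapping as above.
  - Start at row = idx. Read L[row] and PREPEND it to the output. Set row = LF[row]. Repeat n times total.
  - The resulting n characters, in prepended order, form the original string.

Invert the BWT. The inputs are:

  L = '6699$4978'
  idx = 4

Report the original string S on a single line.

Answer: 79648996$

Derivation:
LF mapping: 2 3 6 7 0 1 8 4 5
Walk LF starting at row 4, prepending L[row]:
  step 1: row=4, L[4]='$', prepend. Next row=LF[4]=0
  step 2: row=0, L[0]='6', prepend. Next row=LF[0]=2
  step 3: row=2, L[2]='9', prepend. Next row=LF[2]=6
  step 4: row=6, L[6]='9', prepend. Next row=LF[6]=8
  step 5: row=8, L[8]='8', prepend. Next row=LF[8]=5
  step 6: row=5, L[5]='4', prepend. Next row=LF[5]=1
  step 7: row=1, L[1]='6', prepend. Next row=LF[1]=3
  step 8: row=3, L[3]='9', prepend. Next row=LF[3]=7
  step 9: row=7, L[7]='7', prepend. Next row=LF[7]=4
Reversed output: 79648996$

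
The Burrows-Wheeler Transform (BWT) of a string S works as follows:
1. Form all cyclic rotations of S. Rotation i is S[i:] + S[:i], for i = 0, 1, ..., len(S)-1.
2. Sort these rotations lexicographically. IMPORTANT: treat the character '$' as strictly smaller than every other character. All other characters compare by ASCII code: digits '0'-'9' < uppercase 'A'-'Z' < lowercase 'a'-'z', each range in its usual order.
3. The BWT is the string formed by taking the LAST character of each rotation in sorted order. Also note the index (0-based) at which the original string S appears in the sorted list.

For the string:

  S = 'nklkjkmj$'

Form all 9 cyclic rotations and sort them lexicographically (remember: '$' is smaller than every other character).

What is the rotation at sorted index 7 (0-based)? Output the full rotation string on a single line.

Answer: mj$nklkjk

Derivation:
All 9 rotations (rotation i = S[i:]+S[:i]):
  rot[0] = nklkjkmj$
  rot[1] = klkjkmj$n
  rot[2] = lkjkmj$nk
  rot[3] = kjkmj$nkl
  rot[4] = jkmj$nklk
  rot[5] = kmj$nklkj
  rot[6] = mj$nklkjk
  rot[7] = j$nklkjkm
  rot[8] = $nklkjkmj
Sorted (with $ < everything):
  sorted[0] = $nklkjkmj
  sorted[1] = j$nklkjkm
  sorted[2] = jkmj$nklk
  sorted[3] = kjkmj$nkl
  sorted[4] = klkjkmj$n
  sorted[5] = kmj$nklkj
  sorted[6] = lkjkmj$nk
  sorted[7] = mj$nklkjk
  sorted[8] = nklkjkmj$
sorted[7] = mj$nklkjk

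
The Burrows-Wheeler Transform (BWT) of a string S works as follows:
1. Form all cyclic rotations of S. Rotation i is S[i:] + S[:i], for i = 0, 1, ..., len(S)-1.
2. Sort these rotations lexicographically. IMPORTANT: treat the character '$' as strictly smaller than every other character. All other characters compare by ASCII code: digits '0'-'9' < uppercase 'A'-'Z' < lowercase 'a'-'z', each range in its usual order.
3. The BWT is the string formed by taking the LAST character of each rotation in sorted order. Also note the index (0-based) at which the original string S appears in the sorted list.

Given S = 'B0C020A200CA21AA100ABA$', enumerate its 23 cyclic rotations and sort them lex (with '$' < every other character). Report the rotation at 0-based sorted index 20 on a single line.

Answer: BA$B0C020A200CA21AA100A

Derivation:
All 23 rotations (rotation i = S[i:]+S[:i]):
  rot[0] = B0C020A200CA21AA100ABA$
  rot[1] = 0C020A200CA21AA100ABA$B
  rot[2] = C020A200CA21AA100ABA$B0
  rot[3] = 020A200CA21AA100ABA$B0C
  rot[4] = 20A200CA21AA100ABA$B0C0
  rot[5] = 0A200CA21AA100ABA$B0C02
  rot[6] = A200CA21AA100ABA$B0C020
  rot[7] = 200CA21AA100ABA$B0C020A
  rot[8] = 00CA21AA100ABA$B0C020A2
  rot[9] = 0CA21AA100ABA$B0C020A20
  rot[10] = CA21AA100ABA$B0C020A200
  rot[11] = A21AA100ABA$B0C020A200C
  rot[12] = 21AA100ABA$B0C020A200CA
  rot[13] = 1AA100ABA$B0C020A200CA2
  rot[14] = AA100ABA$B0C020A200CA21
  rot[15] = A100ABA$B0C020A200CA21A
  rot[16] = 100ABA$B0C020A200CA21AA
  rot[17] = 00ABA$B0C020A200CA21AA1
  rot[18] = 0ABA$B0C020A200CA21AA10
  rot[19] = ABA$B0C020A200CA21AA100
  rot[20] = BA$B0C020A200CA21AA100A
  rot[21] = A$B0C020A200CA21AA100AB
  rot[22] = $B0C020A200CA21AA100ABA
Sorted (with $ < everything):
  sorted[0] = $B0C020A200CA21AA100ABA
  sorted[1] = 00ABA$B0C020A200CA21AA1
  sorted[2] = 00CA21AA100ABA$B0C020A2
  sorted[3] = 020A200CA21AA100ABA$B0C
  sorted[4] = 0A200CA21AA100ABA$B0C02
  sorted[5] = 0ABA$B0C020A200CA21AA10
  sorted[6] = 0C020A200CA21AA100ABA$B
  sorted[7] = 0CA21AA100ABA$B0C020A20
  sorted[8] = 100ABA$B0C020A200CA21AA
  sorted[9] = 1AA100ABA$B0C020A200CA2
  sorted[10] = 200CA21AA100ABA$B0C020A
  sorted[11] = 20A200CA21AA100ABA$B0C0
  sorted[12] = 21AA100ABA$B0C020A200CA
  sorted[13] = A$B0C020A200CA21AA100AB
  sorted[14] = A100ABA$B0C020A200CA21A
  sorted[15] = A200CA21AA100ABA$B0C020
  sorted[16] = A21AA100ABA$B0C020A200C
  sorted[17] = AA100ABA$B0C020A200CA21
  sorted[18] = ABA$B0C020A200CA21AA100
  sorted[19] = B0C020A200CA21AA100ABA$
  sorted[20] = BA$B0C020A200CA21AA100A
  sorted[21] = C020A200CA21AA100ABA$B0
  sorted[22] = CA21AA100ABA$B0C020A200
sorted[20] = BA$B0C020A200CA21AA100A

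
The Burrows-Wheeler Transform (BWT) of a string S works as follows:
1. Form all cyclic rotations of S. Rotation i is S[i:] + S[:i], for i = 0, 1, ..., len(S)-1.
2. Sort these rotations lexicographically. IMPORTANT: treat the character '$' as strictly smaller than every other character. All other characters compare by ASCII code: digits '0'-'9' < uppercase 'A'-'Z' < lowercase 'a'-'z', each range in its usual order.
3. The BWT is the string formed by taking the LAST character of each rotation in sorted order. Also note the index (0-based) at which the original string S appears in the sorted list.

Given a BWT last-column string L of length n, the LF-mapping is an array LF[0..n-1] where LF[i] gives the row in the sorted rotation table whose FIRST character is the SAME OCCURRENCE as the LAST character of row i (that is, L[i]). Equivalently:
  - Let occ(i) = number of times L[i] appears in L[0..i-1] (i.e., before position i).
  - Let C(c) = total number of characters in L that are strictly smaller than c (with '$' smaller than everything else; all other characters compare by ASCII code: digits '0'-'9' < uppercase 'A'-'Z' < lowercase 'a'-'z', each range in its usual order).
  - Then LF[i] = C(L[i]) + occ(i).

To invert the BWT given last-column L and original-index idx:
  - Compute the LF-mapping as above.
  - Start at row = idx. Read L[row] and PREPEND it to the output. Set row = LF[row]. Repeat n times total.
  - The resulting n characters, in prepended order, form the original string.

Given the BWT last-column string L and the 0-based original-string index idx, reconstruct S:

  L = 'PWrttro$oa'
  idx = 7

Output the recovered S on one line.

Answer: rotatorWP$

Derivation:
LF mapping: 1 2 6 8 9 7 4 0 5 3
Walk LF starting at row 7, prepending L[row]:
  step 1: row=7, L[7]='$', prepend. Next row=LF[7]=0
  step 2: row=0, L[0]='P', prepend. Next row=LF[0]=1
  step 3: row=1, L[1]='W', prepend. Next row=LF[1]=2
  step 4: row=2, L[2]='r', prepend. Next row=LF[2]=6
  step 5: row=6, L[6]='o', prepend. Next row=LF[6]=4
  step 6: row=4, L[4]='t', prepend. Next row=LF[4]=9
  step 7: row=9, L[9]='a', prepend. Next row=LF[9]=3
  step 8: row=3, L[3]='t', prepend. Next row=LF[3]=8
  step 9: row=8, L[8]='o', prepend. Next row=LF[8]=5
  step 10: row=5, L[5]='r', prepend. Next row=LF[5]=7
Reversed output: rotatorWP$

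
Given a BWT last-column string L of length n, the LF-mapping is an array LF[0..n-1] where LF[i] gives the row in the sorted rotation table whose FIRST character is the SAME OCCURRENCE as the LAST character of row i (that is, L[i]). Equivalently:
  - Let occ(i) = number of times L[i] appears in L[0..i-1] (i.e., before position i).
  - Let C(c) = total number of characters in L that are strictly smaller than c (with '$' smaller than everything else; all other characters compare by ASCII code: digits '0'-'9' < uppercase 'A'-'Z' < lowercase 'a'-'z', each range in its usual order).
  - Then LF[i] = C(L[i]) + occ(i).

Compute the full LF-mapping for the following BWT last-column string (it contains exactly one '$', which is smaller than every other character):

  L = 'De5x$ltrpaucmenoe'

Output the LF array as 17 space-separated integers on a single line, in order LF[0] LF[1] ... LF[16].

Answer: 2 5 1 16 0 8 14 13 12 3 15 4 9 6 10 11 7

Derivation:
Char counts: '$':1, '5':1, 'D':1, 'a':1, 'c':1, 'e':3, 'l':1, 'm':1, 'n':1, 'o':1, 'p':1, 'r':1, 't':1, 'u':1, 'x':1
C (first-col start): C('$')=0, C('5')=1, C('D')=2, C('a')=3, C('c')=4, C('e')=5, C('l')=8, C('m')=9, C('n')=10, C('o')=11, C('p')=12, C('r')=13, C('t')=14, C('u')=15, C('x')=16
L[0]='D': occ=0, LF[0]=C('D')+0=2+0=2
L[1]='e': occ=0, LF[1]=C('e')+0=5+0=5
L[2]='5': occ=0, LF[2]=C('5')+0=1+0=1
L[3]='x': occ=0, LF[3]=C('x')+0=16+0=16
L[4]='$': occ=0, LF[4]=C('$')+0=0+0=0
L[5]='l': occ=0, LF[5]=C('l')+0=8+0=8
L[6]='t': occ=0, LF[6]=C('t')+0=14+0=14
L[7]='r': occ=0, LF[7]=C('r')+0=13+0=13
L[8]='p': occ=0, LF[8]=C('p')+0=12+0=12
L[9]='a': occ=0, LF[9]=C('a')+0=3+0=3
L[10]='u': occ=0, LF[10]=C('u')+0=15+0=15
L[11]='c': occ=0, LF[11]=C('c')+0=4+0=4
L[12]='m': occ=0, LF[12]=C('m')+0=9+0=9
L[13]='e': occ=1, LF[13]=C('e')+1=5+1=6
L[14]='n': occ=0, LF[14]=C('n')+0=10+0=10
L[15]='o': occ=0, LF[15]=C('o')+0=11+0=11
L[16]='e': occ=2, LF[16]=C('e')+2=5+2=7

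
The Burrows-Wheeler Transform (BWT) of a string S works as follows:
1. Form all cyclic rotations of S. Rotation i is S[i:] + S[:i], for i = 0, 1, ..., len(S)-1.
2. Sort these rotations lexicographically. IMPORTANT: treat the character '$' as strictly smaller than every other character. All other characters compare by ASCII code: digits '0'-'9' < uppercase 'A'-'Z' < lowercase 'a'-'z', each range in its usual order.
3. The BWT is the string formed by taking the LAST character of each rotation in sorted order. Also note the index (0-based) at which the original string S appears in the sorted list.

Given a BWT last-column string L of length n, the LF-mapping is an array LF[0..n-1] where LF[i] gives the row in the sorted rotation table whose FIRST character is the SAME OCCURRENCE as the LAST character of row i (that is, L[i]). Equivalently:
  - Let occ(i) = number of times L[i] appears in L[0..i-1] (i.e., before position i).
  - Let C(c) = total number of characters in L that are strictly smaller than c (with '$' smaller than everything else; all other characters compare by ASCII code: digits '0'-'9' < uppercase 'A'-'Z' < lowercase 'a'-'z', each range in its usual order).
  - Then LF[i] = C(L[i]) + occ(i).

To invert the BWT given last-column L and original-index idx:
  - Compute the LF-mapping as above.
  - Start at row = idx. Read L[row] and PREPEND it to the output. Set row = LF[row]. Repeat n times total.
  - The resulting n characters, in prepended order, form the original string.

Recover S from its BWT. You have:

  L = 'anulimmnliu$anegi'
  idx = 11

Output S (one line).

Answer: millenniumiguana$

Derivation:
LF mapping: 1 12 15 8 5 10 11 13 9 6 16 0 2 14 3 4 7
Walk LF starting at row 11, prepending L[row]:
  step 1: row=11, L[11]='$', prepend. Next row=LF[11]=0
  step 2: row=0, L[0]='a', prepend. Next row=LF[0]=1
  step 3: row=1, L[1]='n', prepend. Next row=LF[1]=12
  step 4: row=12, L[12]='a', prepend. Next row=LF[12]=2
  step 5: row=2, L[2]='u', prepend. Next row=LF[2]=15
  step 6: row=15, L[15]='g', prepend. Next row=LF[15]=4
  step 7: row=4, L[4]='i', prepend. Next row=LF[4]=5
  step 8: row=5, L[5]='m', prepend. Next row=LF[5]=10
  step 9: row=10, L[10]='u', prepend. Next row=LF[10]=16
  step 10: row=16, L[16]='i', prepend. Next row=LF[16]=7
  step 11: row=7, L[7]='n', prepend. Next row=LF[7]=13
  step 12: row=13, L[13]='n', prepend. Next row=LF[13]=14
  step 13: row=14, L[14]='e', prepend. Next row=LF[14]=3
  step 14: row=3, L[3]='l', prepend. Next row=LF[3]=8
  step 15: row=8, L[8]='l', prepend. Next row=LF[8]=9
  step 16: row=9, L[9]='i', prepend. Next row=LF[9]=6
  step 17: row=6, L[6]='m', prepend. Next row=LF[6]=11
Reversed output: millenniumiguana$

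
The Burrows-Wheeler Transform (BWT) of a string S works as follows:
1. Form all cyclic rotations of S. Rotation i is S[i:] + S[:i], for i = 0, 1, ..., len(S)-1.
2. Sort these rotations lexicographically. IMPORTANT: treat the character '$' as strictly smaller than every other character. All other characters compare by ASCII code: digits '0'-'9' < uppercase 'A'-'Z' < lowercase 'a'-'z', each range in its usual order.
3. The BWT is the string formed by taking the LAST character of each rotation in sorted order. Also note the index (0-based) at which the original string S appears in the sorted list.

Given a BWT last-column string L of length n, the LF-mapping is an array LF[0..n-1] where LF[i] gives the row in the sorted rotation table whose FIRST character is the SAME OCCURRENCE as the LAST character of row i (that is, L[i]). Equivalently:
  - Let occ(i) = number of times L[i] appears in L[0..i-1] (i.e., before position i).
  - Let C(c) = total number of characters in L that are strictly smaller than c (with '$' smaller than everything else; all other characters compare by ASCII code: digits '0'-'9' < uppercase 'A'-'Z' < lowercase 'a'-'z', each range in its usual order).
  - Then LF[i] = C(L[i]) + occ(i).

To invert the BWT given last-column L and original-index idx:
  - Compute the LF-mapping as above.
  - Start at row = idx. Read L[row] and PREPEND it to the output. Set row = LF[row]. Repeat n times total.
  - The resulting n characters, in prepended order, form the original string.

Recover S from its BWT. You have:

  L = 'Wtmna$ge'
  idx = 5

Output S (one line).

LF mapping: 1 7 5 6 2 0 4 3
Walk LF starting at row 5, prepending L[row]:
  step 1: row=5, L[5]='$', prepend. Next row=LF[5]=0
  step 2: row=0, L[0]='W', prepend. Next row=LF[0]=1
  step 3: row=1, L[1]='t', prepend. Next row=LF[1]=7
  step 4: row=7, L[7]='e', prepend. Next row=LF[7]=3
  step 5: row=3, L[3]='n', prepend. Next row=LF[3]=6
  step 6: row=6, L[6]='g', prepend. Next row=LF[6]=4
  step 7: row=4, L[4]='a', prepend. Next row=LF[4]=2
  step 8: row=2, L[2]='m', prepend. Next row=LF[2]=5
Reversed output: magnetW$

Answer: magnetW$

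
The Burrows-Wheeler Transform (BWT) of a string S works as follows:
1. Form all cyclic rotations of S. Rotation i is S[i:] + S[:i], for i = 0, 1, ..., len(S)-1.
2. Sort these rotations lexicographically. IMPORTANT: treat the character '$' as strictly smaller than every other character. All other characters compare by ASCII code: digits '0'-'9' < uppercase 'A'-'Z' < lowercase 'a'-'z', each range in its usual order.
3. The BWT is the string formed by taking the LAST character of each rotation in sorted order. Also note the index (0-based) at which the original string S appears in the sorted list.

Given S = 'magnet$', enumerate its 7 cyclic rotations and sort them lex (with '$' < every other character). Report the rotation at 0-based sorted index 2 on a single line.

All 7 rotations (rotation i = S[i:]+S[:i]):
  rot[0] = magnet$
  rot[1] = agnet$m
  rot[2] = gnet$ma
  rot[3] = net$mag
  rot[4] = et$magn
  rot[5] = t$magne
  rot[6] = $magnet
Sorted (with $ < everything):
  sorted[0] = $magnet
  sorted[1] = agnet$m
  sorted[2] = et$magn
  sorted[3] = gnet$ma
  sorted[4] = magnet$
  sorted[5] = net$mag
  sorted[6] = t$magne
sorted[2] = et$magn

Answer: et$magn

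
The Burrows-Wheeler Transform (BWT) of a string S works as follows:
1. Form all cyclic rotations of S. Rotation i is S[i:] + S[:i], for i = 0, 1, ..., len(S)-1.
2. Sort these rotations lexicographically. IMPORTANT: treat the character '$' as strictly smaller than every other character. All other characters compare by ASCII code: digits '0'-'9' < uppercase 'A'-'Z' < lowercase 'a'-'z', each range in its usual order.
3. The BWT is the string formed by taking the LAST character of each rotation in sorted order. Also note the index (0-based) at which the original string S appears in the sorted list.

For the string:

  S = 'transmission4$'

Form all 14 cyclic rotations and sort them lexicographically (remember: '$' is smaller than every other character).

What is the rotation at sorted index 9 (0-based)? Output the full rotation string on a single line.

All 14 rotations (rotation i = S[i:]+S[:i]):
  rot[0] = transmission4$
  rot[1] = ransmission4$t
  rot[2] = ansmission4$tr
  rot[3] = nsmission4$tra
  rot[4] = smission4$tran
  rot[5] = mission4$trans
  rot[6] = ission4$transm
  rot[7] = ssion4$transmi
  rot[8] = sion4$transmis
  rot[9] = ion4$transmiss
  rot[10] = on4$transmissi
  rot[11] = n4$transmissio
  rot[12] = 4$transmission
  rot[13] = $transmission4
Sorted (with $ < everything):
  sorted[0] = $transmission4
  sorted[1] = 4$transmission
  sorted[2] = ansmission4$tr
  sorted[3] = ion4$transmiss
  sorted[4] = ission4$transm
  sorted[5] = mission4$trans
  sorted[6] = n4$transmissio
  sorted[7] = nsmission4$tra
  sorted[8] = on4$transmissi
  sorted[9] = ransmission4$t
  sorted[10] = sion4$transmis
  sorted[11] = smission4$tran
  sorted[12] = ssion4$transmi
  sorted[13] = transmission4$
sorted[9] = ransmission4$t

Answer: ransmission4$t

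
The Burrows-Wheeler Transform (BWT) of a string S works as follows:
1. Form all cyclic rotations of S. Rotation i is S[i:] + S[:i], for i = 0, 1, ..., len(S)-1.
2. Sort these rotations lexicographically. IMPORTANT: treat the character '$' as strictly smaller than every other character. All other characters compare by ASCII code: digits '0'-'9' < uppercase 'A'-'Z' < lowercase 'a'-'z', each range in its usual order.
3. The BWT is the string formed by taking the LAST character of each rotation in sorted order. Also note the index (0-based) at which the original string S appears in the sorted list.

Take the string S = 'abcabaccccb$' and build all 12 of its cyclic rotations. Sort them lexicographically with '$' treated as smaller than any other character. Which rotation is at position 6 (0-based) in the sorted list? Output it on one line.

All 12 rotations (rotation i = S[i:]+S[:i]):
  rot[0] = abcabaccccb$
  rot[1] = bcabaccccb$a
  rot[2] = cabaccccb$ab
  rot[3] = abaccccb$abc
  rot[4] = baccccb$abca
  rot[5] = accccb$abcab
  rot[6] = ccccb$abcaba
  rot[7] = cccb$abcabac
  rot[8] = ccb$abcabacc
  rot[9] = cb$abcabaccc
  rot[10] = b$abcabacccc
  rot[11] = $abcabaccccb
Sorted (with $ < everything):
  sorted[0] = $abcabaccccb
  sorted[1] = abaccccb$abc
  sorted[2] = abcabaccccb$
  sorted[3] = accccb$abcab
  sorted[4] = b$abcabacccc
  sorted[5] = baccccb$abca
  sorted[6] = bcabaccccb$a
  sorted[7] = cabaccccb$ab
  sorted[8] = cb$abcabaccc
  sorted[9] = ccb$abcabacc
  sorted[10] = cccb$abcabac
  sorted[11] = ccccb$abcaba
sorted[6] = bcabaccccb$a

Answer: bcabaccccb$a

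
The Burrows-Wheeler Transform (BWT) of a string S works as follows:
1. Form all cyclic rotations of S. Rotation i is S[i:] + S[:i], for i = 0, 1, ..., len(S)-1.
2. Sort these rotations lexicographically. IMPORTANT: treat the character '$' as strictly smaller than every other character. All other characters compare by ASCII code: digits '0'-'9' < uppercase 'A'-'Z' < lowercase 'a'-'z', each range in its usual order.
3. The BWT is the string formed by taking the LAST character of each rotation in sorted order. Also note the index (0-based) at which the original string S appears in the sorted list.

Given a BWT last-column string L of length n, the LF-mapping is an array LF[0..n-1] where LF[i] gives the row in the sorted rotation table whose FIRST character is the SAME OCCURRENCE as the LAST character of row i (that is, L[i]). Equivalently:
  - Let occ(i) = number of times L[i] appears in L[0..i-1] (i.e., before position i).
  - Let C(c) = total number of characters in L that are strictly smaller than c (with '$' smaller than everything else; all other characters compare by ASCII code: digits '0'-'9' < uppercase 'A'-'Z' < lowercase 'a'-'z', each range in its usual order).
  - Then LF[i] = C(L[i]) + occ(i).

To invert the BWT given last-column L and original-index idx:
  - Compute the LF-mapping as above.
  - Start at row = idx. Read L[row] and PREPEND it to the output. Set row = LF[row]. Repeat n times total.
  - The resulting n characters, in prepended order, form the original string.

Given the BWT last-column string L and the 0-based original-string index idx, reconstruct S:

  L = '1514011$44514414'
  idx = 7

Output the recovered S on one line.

LF mapping: 2 14 3 8 1 4 5 0 9 10 15 6 11 12 7 13
Walk LF starting at row 7, prepending L[row]:
  step 1: row=7, L[7]='$', prepend. Next row=LF[7]=0
  step 2: row=0, L[0]='1', prepend. Next row=LF[0]=2
  step 3: row=2, L[2]='1', prepend. Next row=LF[2]=3
  step 4: row=3, L[3]='4', prepend. Next row=LF[3]=8
  step 5: row=8, L[8]='4', prepend. Next row=LF[8]=9
  step 6: row=9, L[9]='4', prepend. Next row=LF[9]=10
  step 7: row=10, L[10]='5', prepend. Next row=LF[10]=15
  step 8: row=15, L[15]='4', prepend. Next row=LF[15]=13
  step 9: row=13, L[13]='4', prepend. Next row=LF[13]=12
  step 10: row=12, L[12]='4', prepend. Next row=LF[12]=11
  step 11: row=11, L[11]='1', prepend. Next row=LF[11]=6
  step 12: row=6, L[6]='1', prepend. Next row=LF[6]=5
  step 13: row=5, L[5]='1', prepend. Next row=LF[5]=4
  step 14: row=4, L[4]='0', prepend. Next row=LF[4]=1
  step 15: row=1, L[1]='5', prepend. Next row=LF[1]=14
  step 16: row=14, L[14]='1', prepend. Next row=LF[14]=7
Reversed output: 150111444544411$

Answer: 150111444544411$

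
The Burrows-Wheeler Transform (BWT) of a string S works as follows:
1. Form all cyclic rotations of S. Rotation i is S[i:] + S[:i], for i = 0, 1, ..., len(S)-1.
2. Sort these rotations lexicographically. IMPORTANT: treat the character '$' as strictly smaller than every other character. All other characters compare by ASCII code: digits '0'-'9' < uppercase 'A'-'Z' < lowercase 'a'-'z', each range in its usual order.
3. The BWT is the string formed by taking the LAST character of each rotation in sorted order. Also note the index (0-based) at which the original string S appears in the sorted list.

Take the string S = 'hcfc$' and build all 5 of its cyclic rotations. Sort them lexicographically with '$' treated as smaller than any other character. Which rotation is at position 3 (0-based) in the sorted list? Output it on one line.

Answer: fc$hc

Derivation:
All 5 rotations (rotation i = S[i:]+S[:i]):
  rot[0] = hcfc$
  rot[1] = cfc$h
  rot[2] = fc$hc
  rot[3] = c$hcf
  rot[4] = $hcfc
Sorted (with $ < everything):
  sorted[0] = $hcfc
  sorted[1] = c$hcf
  sorted[2] = cfc$h
  sorted[3] = fc$hc
  sorted[4] = hcfc$
sorted[3] = fc$hc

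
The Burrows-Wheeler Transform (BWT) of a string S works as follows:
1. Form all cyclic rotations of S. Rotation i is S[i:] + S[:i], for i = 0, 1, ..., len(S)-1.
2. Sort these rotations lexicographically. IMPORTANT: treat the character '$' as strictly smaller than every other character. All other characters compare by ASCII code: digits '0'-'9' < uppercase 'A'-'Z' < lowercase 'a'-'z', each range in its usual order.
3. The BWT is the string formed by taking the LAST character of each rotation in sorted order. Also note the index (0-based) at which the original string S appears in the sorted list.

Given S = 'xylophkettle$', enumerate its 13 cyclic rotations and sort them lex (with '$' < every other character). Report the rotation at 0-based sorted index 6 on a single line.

All 13 rotations (rotation i = S[i:]+S[:i]):
  rot[0] = xylophkettle$
  rot[1] = ylophkettle$x
  rot[2] = lophkettle$xy
  rot[3] = ophkettle$xyl
  rot[4] = phkettle$xylo
  rot[5] = hkettle$xylop
  rot[6] = kettle$xyloph
  rot[7] = ettle$xylophk
  rot[8] = ttle$xylophke
  rot[9] = tle$xylophket
  rot[10] = le$xylophkett
  rot[11] = e$xylophkettl
  rot[12] = $xylophkettle
Sorted (with $ < everything):
  sorted[0] = $xylophkettle
  sorted[1] = e$xylophkettl
  sorted[2] = ettle$xylophk
  sorted[3] = hkettle$xylop
  sorted[4] = kettle$xyloph
  sorted[5] = le$xylophkett
  sorted[6] = lophkettle$xy
  sorted[7] = ophkettle$xyl
  sorted[8] = phkettle$xylo
  sorted[9] = tle$xylophket
  sorted[10] = ttle$xylophke
  sorted[11] = xylophkettle$
  sorted[12] = ylophkettle$x
sorted[6] = lophkettle$xy

Answer: lophkettle$xy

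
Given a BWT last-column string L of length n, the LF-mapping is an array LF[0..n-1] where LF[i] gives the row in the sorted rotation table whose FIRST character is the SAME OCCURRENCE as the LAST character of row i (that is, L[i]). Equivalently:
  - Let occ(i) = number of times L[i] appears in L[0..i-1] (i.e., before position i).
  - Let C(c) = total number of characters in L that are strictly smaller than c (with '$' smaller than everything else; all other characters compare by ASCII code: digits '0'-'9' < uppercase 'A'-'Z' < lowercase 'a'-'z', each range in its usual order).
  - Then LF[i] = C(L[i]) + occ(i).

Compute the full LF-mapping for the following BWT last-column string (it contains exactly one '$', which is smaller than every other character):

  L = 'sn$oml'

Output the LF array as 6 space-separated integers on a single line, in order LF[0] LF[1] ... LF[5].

Char counts: '$':1, 'l':1, 'm':1, 'n':1, 'o':1, 's':1
C (first-col start): C('$')=0, C('l')=1, C('m')=2, C('n')=3, C('o')=4, C('s')=5
L[0]='s': occ=0, LF[0]=C('s')+0=5+0=5
L[1]='n': occ=0, LF[1]=C('n')+0=3+0=3
L[2]='$': occ=0, LF[2]=C('$')+0=0+0=0
L[3]='o': occ=0, LF[3]=C('o')+0=4+0=4
L[4]='m': occ=0, LF[4]=C('m')+0=2+0=2
L[5]='l': occ=0, LF[5]=C('l')+0=1+0=1

Answer: 5 3 0 4 2 1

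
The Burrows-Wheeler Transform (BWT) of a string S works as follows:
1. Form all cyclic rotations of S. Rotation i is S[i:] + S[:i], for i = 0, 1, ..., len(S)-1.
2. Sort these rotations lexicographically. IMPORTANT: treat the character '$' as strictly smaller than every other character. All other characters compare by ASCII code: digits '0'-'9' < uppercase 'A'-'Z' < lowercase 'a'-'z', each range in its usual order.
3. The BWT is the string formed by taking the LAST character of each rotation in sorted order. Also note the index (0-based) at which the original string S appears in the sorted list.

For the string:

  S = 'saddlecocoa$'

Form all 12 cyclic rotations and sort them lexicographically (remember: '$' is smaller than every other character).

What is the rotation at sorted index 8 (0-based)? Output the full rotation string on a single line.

All 12 rotations (rotation i = S[i:]+S[:i]):
  rot[0] = saddlecocoa$
  rot[1] = addlecocoa$s
  rot[2] = ddlecocoa$sa
  rot[3] = dlecocoa$sad
  rot[4] = lecocoa$sadd
  rot[5] = ecocoa$saddl
  rot[6] = cocoa$saddle
  rot[7] = ocoa$saddlec
  rot[8] = coa$saddleco
  rot[9] = oa$saddlecoc
  rot[10] = a$saddlecoco
  rot[11] = $saddlecocoa
Sorted (with $ < everything):
  sorted[0] = $saddlecocoa
  sorted[1] = a$saddlecoco
  sorted[2] = addlecocoa$s
  sorted[3] = coa$saddleco
  sorted[4] = cocoa$saddle
  sorted[5] = ddlecocoa$sa
  sorted[6] = dlecocoa$sad
  sorted[7] = ecocoa$saddl
  sorted[8] = lecocoa$sadd
  sorted[9] = oa$saddlecoc
  sorted[10] = ocoa$saddlec
  sorted[11] = saddlecocoa$
sorted[8] = lecocoa$sadd

Answer: lecocoa$sadd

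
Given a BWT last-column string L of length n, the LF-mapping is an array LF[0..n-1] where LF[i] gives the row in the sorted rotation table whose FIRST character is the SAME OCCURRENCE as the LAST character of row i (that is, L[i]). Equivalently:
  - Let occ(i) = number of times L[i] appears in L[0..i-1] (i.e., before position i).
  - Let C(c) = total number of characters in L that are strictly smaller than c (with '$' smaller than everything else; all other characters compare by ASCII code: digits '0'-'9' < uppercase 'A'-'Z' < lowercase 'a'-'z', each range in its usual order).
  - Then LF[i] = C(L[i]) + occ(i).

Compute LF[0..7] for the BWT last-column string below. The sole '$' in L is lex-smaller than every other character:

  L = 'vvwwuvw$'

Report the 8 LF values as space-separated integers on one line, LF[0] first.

Char counts: '$':1, 'u':1, 'v':3, 'w':3
C (first-col start): C('$')=0, C('u')=1, C('v')=2, C('w')=5
L[0]='v': occ=0, LF[0]=C('v')+0=2+0=2
L[1]='v': occ=1, LF[1]=C('v')+1=2+1=3
L[2]='w': occ=0, LF[2]=C('w')+0=5+0=5
L[3]='w': occ=1, LF[3]=C('w')+1=5+1=6
L[4]='u': occ=0, LF[4]=C('u')+0=1+0=1
L[5]='v': occ=2, LF[5]=C('v')+2=2+2=4
L[6]='w': occ=2, LF[6]=C('w')+2=5+2=7
L[7]='$': occ=0, LF[7]=C('$')+0=0+0=0

Answer: 2 3 5 6 1 4 7 0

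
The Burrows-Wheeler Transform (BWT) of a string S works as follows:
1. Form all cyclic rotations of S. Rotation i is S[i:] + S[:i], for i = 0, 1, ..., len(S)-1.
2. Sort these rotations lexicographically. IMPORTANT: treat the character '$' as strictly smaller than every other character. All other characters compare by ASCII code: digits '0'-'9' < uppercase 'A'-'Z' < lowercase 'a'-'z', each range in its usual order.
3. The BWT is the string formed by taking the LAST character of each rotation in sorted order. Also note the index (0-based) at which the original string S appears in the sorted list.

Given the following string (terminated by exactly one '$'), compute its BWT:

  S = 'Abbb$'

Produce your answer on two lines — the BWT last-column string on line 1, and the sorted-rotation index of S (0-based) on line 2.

All 5 rotations (rotation i = S[i:]+S[:i]):
  rot[0] = Abbb$
  rot[1] = bbb$A
  rot[2] = bb$Ab
  rot[3] = b$Abb
  rot[4] = $Abbb
Sorted (with $ < everything):
  sorted[0] = $Abbb  (last char: 'b')
  sorted[1] = Abbb$  (last char: '$')
  sorted[2] = b$Abb  (last char: 'b')
  sorted[3] = bb$Ab  (last char: 'b')
  sorted[4] = bbb$A  (last char: 'A')
Last column: b$bbA
Original string S is at sorted index 1

Answer: b$bbA
1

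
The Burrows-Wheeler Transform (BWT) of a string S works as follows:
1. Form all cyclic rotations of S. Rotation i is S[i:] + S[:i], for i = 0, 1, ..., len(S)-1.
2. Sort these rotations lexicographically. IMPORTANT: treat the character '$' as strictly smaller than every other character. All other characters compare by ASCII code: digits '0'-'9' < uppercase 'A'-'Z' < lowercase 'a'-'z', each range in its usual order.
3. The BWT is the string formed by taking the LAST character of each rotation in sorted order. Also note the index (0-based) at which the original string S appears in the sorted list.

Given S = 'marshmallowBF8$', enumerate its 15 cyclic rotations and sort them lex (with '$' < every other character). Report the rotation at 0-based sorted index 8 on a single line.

Answer: lowBF8$marshmal

Derivation:
All 15 rotations (rotation i = S[i:]+S[:i]):
  rot[0] = marshmallowBF8$
  rot[1] = arshmallowBF8$m
  rot[2] = rshmallowBF8$ma
  rot[3] = shmallowBF8$mar
  rot[4] = hmallowBF8$mars
  rot[5] = mallowBF8$marsh
  rot[6] = allowBF8$marshm
  rot[7] = llowBF8$marshma
  rot[8] = lowBF8$marshmal
  rot[9] = owBF8$marshmall
  rot[10] = wBF8$marshmallo
  rot[11] = BF8$marshmallow
  rot[12] = F8$marshmallowB
  rot[13] = 8$marshmallowBF
  rot[14] = $marshmallowBF8
Sorted (with $ < everything):
  sorted[0] = $marshmallowBF8
  sorted[1] = 8$marshmallowBF
  sorted[2] = BF8$marshmallow
  sorted[3] = F8$marshmallowB
  sorted[4] = allowBF8$marshm
  sorted[5] = arshmallowBF8$m
  sorted[6] = hmallowBF8$mars
  sorted[7] = llowBF8$marshma
  sorted[8] = lowBF8$marshmal
  sorted[9] = mallowBF8$marsh
  sorted[10] = marshmallowBF8$
  sorted[11] = owBF8$marshmall
  sorted[12] = rshmallowBF8$ma
  sorted[13] = shmallowBF8$mar
  sorted[14] = wBF8$marshmallo
sorted[8] = lowBF8$marshmal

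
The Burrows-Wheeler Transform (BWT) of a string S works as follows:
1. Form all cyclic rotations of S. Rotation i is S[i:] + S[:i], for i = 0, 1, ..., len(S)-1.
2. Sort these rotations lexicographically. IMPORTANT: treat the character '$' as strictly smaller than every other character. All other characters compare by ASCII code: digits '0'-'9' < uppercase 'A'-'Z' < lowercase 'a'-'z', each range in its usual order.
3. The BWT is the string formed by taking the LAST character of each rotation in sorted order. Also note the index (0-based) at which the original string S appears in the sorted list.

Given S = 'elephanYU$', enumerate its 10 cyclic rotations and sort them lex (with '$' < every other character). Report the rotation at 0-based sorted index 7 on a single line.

All 10 rotations (rotation i = S[i:]+S[:i]):
  rot[0] = elephanYU$
  rot[1] = lephanYU$e
  rot[2] = ephanYU$el
  rot[3] = phanYU$ele
  rot[4] = hanYU$elep
  rot[5] = anYU$eleph
  rot[6] = nYU$elepha
  rot[7] = YU$elephan
  rot[8] = U$elephanY
  rot[9] = $elephanYU
Sorted (with $ < everything):
  sorted[0] = $elephanYU
  sorted[1] = U$elephanY
  sorted[2] = YU$elephan
  sorted[3] = anYU$eleph
  sorted[4] = elephanYU$
  sorted[5] = ephanYU$el
  sorted[6] = hanYU$elep
  sorted[7] = lephanYU$e
  sorted[8] = nYU$elepha
  sorted[9] = phanYU$ele
sorted[7] = lephanYU$e

Answer: lephanYU$e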